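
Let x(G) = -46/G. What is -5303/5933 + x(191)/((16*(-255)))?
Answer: -121536733/135984360 ≈ -0.89375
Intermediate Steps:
-5303/5933 + x(191)/((16*(-255))) = -5303/5933 + (-46/191)/((16*(-255))) = -5303*1/5933 - 46*1/191/(-4080) = -5303/5933 - 46/191*(-1/4080) = -5303/5933 + 23/389640 = -121536733/135984360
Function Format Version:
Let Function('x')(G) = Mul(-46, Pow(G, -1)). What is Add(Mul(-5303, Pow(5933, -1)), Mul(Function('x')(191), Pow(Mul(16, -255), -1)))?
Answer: Rational(-121536733, 135984360) ≈ -0.89375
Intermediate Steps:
Add(Mul(-5303, Pow(5933, -1)), Mul(Function('x')(191), Pow(Mul(16, -255), -1))) = Add(Mul(-5303, Pow(5933, -1)), Mul(Mul(-46, Pow(191, -1)), Pow(Mul(16, -255), -1))) = Add(Mul(-5303, Rational(1, 5933)), Mul(Mul(-46, Rational(1, 191)), Pow(-4080, -1))) = Add(Rational(-5303, 5933), Mul(Rational(-46, 191), Rational(-1, 4080))) = Add(Rational(-5303, 5933), Rational(23, 389640)) = Rational(-121536733, 135984360)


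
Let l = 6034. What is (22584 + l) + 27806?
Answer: 56424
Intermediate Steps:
(22584 + l) + 27806 = (22584 + 6034) + 27806 = 28618 + 27806 = 56424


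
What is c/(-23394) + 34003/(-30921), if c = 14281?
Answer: -137449887/80373986 ≈ -1.7101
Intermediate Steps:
c/(-23394) + 34003/(-30921) = 14281/(-23394) + 34003/(-30921) = 14281*(-1/23394) + 34003*(-1/30921) = -14281/23394 - 34003/30921 = -137449887/80373986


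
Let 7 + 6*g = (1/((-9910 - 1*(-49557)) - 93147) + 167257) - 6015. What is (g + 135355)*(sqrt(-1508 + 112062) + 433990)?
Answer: 2260004118429101/32100 + 52075027499*sqrt(110554)/321000 ≈ 7.0459e+10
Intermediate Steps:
g = 8626072499/321000 (g = -7/6 + ((1/((-9910 - 1*(-49557)) - 93147) + 167257) - 6015)/6 = -7/6 + ((1/((-9910 + 49557) - 93147) + 167257) - 6015)/6 = -7/6 + ((1/(39647 - 93147) + 167257) - 6015)/6 = -7/6 + ((1/(-53500) + 167257) - 6015)/6 = -7/6 + ((-1/53500 + 167257) - 6015)/6 = -7/6 + (8948249499/53500 - 6015)/6 = -7/6 + (1/6)*(8626446999/53500) = -7/6 + 2875482333/107000 = 8626072499/321000 ≈ 26873.)
(g + 135355)*(sqrt(-1508 + 112062) + 433990) = (8626072499/321000 + 135355)*(sqrt(-1508 + 112062) + 433990) = 52075027499*(sqrt(110554) + 433990)/321000 = 52075027499*(433990 + sqrt(110554))/321000 = 2260004118429101/32100 + 52075027499*sqrt(110554)/321000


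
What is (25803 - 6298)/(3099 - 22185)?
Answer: -19505/19086 ≈ -1.0220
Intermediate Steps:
(25803 - 6298)/(3099 - 22185) = 19505/(-19086) = 19505*(-1/19086) = -19505/19086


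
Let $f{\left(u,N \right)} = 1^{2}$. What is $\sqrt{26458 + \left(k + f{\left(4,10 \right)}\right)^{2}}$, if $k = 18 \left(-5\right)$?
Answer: $\sqrt{34379} \approx 185.42$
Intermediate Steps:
$k = -90$
$f{\left(u,N \right)} = 1$
$\sqrt{26458 + \left(k + f{\left(4,10 \right)}\right)^{2}} = \sqrt{26458 + \left(-90 + 1\right)^{2}} = \sqrt{26458 + \left(-89\right)^{2}} = \sqrt{26458 + 7921} = \sqrt{34379}$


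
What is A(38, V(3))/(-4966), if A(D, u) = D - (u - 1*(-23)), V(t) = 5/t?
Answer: -20/7449 ≈ -0.0026849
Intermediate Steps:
A(D, u) = -23 + D - u (A(D, u) = D - (u + 23) = D - (23 + u) = D + (-23 - u) = -23 + D - u)
A(38, V(3))/(-4966) = (-23 + 38 - 5/3)/(-4966) = (-23 + 38 - 5/3)*(-1/4966) = (40/3)*(-1/4966) = -20/7449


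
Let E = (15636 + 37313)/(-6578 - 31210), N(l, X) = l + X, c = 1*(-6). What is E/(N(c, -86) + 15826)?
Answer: -52949/594556392 ≈ -8.9056e-5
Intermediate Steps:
c = -6
N(l, X) = X + l
E = -52949/37788 (E = 52949/(-37788) = 52949*(-1/37788) = -52949/37788 ≈ -1.4012)
E/(N(c, -86) + 15826) = -52949/(37788*((-86 - 6) + 15826)) = -52949/(37788*(-92 + 15826)) = -52949/37788/15734 = -52949/37788*1/15734 = -52949/594556392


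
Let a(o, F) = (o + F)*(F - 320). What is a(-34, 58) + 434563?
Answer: 428275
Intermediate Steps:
a(o, F) = (-320 + F)*(F + o) (a(o, F) = (F + o)*(-320 + F) = (-320 + F)*(F + o))
a(-34, 58) + 434563 = (58**2 - 320*58 - 320*(-34) + 58*(-34)) + 434563 = (3364 - 18560 + 10880 - 1972) + 434563 = -6288 + 434563 = 428275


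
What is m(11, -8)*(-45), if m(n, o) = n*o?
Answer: 3960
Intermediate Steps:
m(11, -8)*(-45) = (11*(-8))*(-45) = -88*(-45) = 3960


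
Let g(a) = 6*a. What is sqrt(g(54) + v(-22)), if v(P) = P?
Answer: sqrt(302) ≈ 17.378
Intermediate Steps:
sqrt(g(54) + v(-22)) = sqrt(6*54 - 22) = sqrt(324 - 22) = sqrt(302)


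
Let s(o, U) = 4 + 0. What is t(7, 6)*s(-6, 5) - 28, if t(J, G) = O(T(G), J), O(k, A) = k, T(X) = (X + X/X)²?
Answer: 168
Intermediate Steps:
T(X) = (1 + X)² (T(X) = (X + 1)² = (1 + X)²)
t(J, G) = (1 + G)²
s(o, U) = 4
t(7, 6)*s(-6, 5) - 28 = (1 + 6)²*4 - 28 = 7²*4 - 28 = 49*4 - 28 = 196 - 28 = 168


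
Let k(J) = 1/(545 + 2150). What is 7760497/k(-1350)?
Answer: 20914539415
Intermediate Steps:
k(J) = 1/2695
7760497/k(-1350) = 7760497/(1/2695) = 7760497*2695 = 20914539415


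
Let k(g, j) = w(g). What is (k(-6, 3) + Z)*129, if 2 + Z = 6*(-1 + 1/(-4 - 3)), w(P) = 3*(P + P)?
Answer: -40506/7 ≈ -5786.6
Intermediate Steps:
w(P) = 6*P (w(P) = 3*(2*P) = 6*P)
k(g, j) = 6*g
Z = -62/7 (Z = -2 + 6*(-1 + 1/(-4 - 3)) = -2 + 6*(-1 + 1/(-7)) = -2 + 6*(-1 - 1/7) = -2 + 6*(-8/7) = -2 - 48/7 = -62/7 ≈ -8.8571)
(k(-6, 3) + Z)*129 = (6*(-6) - 62/7)*129 = (-36 - 62/7)*129 = -314/7*129 = -40506/7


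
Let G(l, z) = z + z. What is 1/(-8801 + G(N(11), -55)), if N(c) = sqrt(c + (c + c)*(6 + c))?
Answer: -1/8911 ≈ -0.00011222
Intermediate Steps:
N(c) = sqrt(c + 2*c*(6 + c)) (N(c) = sqrt(c + (2*c)*(6 + c)) = sqrt(c + 2*c*(6 + c)))
G(l, z) = 2*z
1/(-8801 + G(N(11), -55)) = 1/(-8801 + 2*(-55)) = 1/(-8801 - 110) = 1/(-8911) = -1/8911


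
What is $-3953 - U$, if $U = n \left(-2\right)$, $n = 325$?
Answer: $-3303$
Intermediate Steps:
$U = -650$ ($U = 325 \left(-2\right) = -650$)
$-3953 - U = -3953 - -650 = -3953 + 650 = -3303$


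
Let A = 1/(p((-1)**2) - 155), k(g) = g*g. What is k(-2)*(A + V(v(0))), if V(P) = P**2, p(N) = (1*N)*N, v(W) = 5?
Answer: 7698/77 ≈ 99.974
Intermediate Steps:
k(g) = g**2
p(N) = N**2 (p(N) = N*N = N**2)
A = -1/154 (A = 1/(((-1)**2)**2 - 155) = 1/(1**2 - 155) = 1/(1 - 155) = 1/(-154) = -1/154 ≈ -0.0064935)
k(-2)*(A + V(v(0))) = (-2)**2*(-1/154 + 5**2) = 4*(-1/154 + 25) = 4*(3849/154) = 7698/77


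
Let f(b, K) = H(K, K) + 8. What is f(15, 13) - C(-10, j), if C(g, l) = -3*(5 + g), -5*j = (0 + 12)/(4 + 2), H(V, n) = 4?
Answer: -3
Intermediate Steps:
j = -⅖ (j = -(0 + 12)/(5*(4 + 2)) = -12/(5*6) = -⅕*2 = -⅖ ≈ -0.40000)
f(b, K) = 12 (f(b, K) = 4 + 8 = 12)
C(g, l) = -15 - 3*g
f(15, 13) - C(-10, j) = 12 - (-15 - 3*(-10)) = 12 - (-15 + 30) = 12 - 1*15 = 12 - 15 = -3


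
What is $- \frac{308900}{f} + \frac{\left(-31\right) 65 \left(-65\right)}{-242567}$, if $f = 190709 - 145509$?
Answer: $- \frac{62191551}{8433868} \approx -7.374$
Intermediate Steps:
$f = 45200$
$- \frac{308900}{f} + \frac{\left(-31\right) 65 \left(-65\right)}{-242567} = - \frac{308900}{45200} + \frac{\left(-31\right) 65 \left(-65\right)}{-242567} = \left(-308900\right) \frac{1}{45200} + \left(-2015\right) \left(-65\right) \left(- \frac{1}{242567}\right) = - \frac{3089}{452} + 130975 \left(- \frac{1}{242567}\right) = - \frac{3089}{452} - \frac{10075}{18659} = - \frac{62191551}{8433868}$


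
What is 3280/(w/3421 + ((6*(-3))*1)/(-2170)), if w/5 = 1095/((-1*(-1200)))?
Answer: 194794476800/571829 ≈ 3.4065e+5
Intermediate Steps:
w = 73/16 (w = 5*(1095/((-1*(-1200)))) = 5*(1095/1200) = 5*(1095*(1/1200)) = 5*(73/80) = 73/16 ≈ 4.5625)
3280/(w/3421 + ((6*(-3))*1)/(-2170)) = 3280/((73/16)/3421 + ((6*(-3))*1)/(-2170)) = 3280/((73/16)*(1/3421) - 18*1*(-1/2170)) = 3280/(73/54736 - 18*(-1/2170)) = 3280/(73/54736 + 9/1085) = 3280/(571829/59388560) = 3280*(59388560/571829) = 194794476800/571829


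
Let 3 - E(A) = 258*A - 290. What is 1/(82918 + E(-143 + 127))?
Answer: 1/87339 ≈ 1.1450e-5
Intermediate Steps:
E(A) = 293 - 258*A (E(A) = 3 - (258*A - 290) = 3 - (-290 + 258*A) = 3 + (290 - 258*A) = 293 - 258*A)
1/(82918 + E(-143 + 127)) = 1/(82918 + (293 - 258*(-143 + 127))) = 1/(82918 + (293 - 258*(-16))) = 1/(82918 + (293 + 4128)) = 1/(82918 + 4421) = 1/87339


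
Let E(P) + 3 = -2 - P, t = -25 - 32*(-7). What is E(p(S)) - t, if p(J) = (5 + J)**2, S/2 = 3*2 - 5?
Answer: -253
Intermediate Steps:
S = 2 (S = 2*(3*2 - 5) = 2*(6 - 5) = 2*1 = 2)
t = 199 (t = -25 + 224 = 199)
E(P) = -5 - P (E(P) = -3 + (-2 - P) = -5 - P)
E(p(S)) - t = (-5 - (5 + 2)**2) - 1*199 = (-5 - 1*7**2) - 199 = (-5 - 1*49) - 199 = (-5 - 49) - 199 = -54 - 199 = -253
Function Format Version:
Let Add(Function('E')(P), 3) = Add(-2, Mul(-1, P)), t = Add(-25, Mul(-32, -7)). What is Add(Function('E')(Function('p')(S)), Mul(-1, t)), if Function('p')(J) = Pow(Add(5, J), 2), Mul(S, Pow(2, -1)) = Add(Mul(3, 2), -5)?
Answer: -253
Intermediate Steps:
S = 2 (S = Mul(2, Add(Mul(3, 2), -5)) = Mul(2, Add(6, -5)) = Mul(2, 1) = 2)
t = 199 (t = Add(-25, 224) = 199)
Function('E')(P) = Add(-5, Mul(-1, P)) (Function('E')(P) = Add(-3, Add(-2, Mul(-1, P))) = Add(-5, Mul(-1, P)))
Add(Function('E')(Function('p')(S)), Mul(-1, t)) = Add(Add(-5, Mul(-1, Pow(Add(5, 2), 2))), Mul(-1, 199)) = Add(Add(-5, Mul(-1, Pow(7, 2))), -199) = Add(Add(-5, Mul(-1, 49)), -199) = Add(Add(-5, -49), -199) = Add(-54, -199) = -253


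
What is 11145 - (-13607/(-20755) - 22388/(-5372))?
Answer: 310520899989/27873965 ≈ 11140.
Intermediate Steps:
11145 - (-13607/(-20755) - 22388/(-5372)) = 11145 - (-13607*(-1/20755) - 22388*(-1/5372)) = 11145 - (13607/20755 + 5597/1343) = 11145 - 1*134439936/27873965 = 11145 - 134439936/27873965 = 310520899989/27873965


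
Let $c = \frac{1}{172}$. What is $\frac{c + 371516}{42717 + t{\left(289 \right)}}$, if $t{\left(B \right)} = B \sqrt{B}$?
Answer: $\frac{63900753}{8192360} \approx 7.8$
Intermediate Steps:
$c = \frac{1}{172} \approx 0.005814$
$t{\left(B \right)} = B^{\frac{3}{2}}$
$\frac{c + 371516}{42717 + t{\left(289 \right)}} = \frac{\frac{1}{172} + 371516}{42717 + 289^{\frac{3}{2}}} = \frac{63900753}{172 \left(42717 + 4913\right)} = \frac{63900753}{172 \cdot 47630} = \frac{63900753}{172} \cdot \frac{1}{47630} = \frac{63900753}{8192360}$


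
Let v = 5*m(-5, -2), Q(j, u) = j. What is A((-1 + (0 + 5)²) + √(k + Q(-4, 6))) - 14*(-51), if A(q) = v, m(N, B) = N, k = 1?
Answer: 689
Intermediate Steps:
v = -25 (v = 5*(-5) = -25)
A(q) = -25
A((-1 + (0 + 5)²) + √(k + Q(-4, 6))) - 14*(-51) = -25 - 14*(-51) = -25 + 714 = 689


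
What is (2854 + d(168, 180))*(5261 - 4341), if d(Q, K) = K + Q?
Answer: 2945840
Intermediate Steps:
(2854 + d(168, 180))*(5261 - 4341) = (2854 + (180 + 168))*(5261 - 4341) = (2854 + 348)*920 = 3202*920 = 2945840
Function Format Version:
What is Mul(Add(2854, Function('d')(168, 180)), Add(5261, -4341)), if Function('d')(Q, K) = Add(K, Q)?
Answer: 2945840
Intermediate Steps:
Mul(Add(2854, Function('d')(168, 180)), Add(5261, -4341)) = Mul(Add(2854, Add(180, 168)), Add(5261, -4341)) = Mul(Add(2854, 348), 920) = Mul(3202, 920) = 2945840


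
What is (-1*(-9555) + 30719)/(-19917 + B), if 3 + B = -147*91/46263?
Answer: -88723622/43884397 ≈ -2.0218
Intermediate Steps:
B = -7246/2203 (B = -3 - 147*91/46263 = -3 - 13377*1/46263 = -3 - 637/2203 = -7246/2203 ≈ -3.2892)
(-1*(-9555) + 30719)/(-19917 + B) = (-1*(-9555) + 30719)/(-19917 - 7246/2203) = (9555 + 30719)/(-43884397/2203) = 40274*(-2203/43884397) = -88723622/43884397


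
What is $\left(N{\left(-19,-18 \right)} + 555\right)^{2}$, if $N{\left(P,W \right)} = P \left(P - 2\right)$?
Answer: $910116$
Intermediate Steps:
$N{\left(P,W \right)} = P \left(-2 + P\right)$
$\left(N{\left(-19,-18 \right)} + 555\right)^{2} = \left(- 19 \left(-2 - 19\right) + 555\right)^{2} = \left(\left(-19\right) \left(-21\right) + 555\right)^{2} = \left(399 + 555\right)^{2} = 954^{2} = 910116$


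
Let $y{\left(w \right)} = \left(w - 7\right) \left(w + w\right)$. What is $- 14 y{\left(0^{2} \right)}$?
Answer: $0$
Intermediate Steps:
$y{\left(w \right)} = 2 w \left(-7 + w\right)$ ($y{\left(w \right)} = \left(-7 + w\right) 2 w = 2 w \left(-7 + w\right)$)
$- 14 y{\left(0^{2} \right)} = - 14 \cdot 2 \cdot 0^{2} \left(-7 + 0^{2}\right) = - 14 \cdot 2 \cdot 0 \left(-7 + 0\right) = - 14 \cdot 2 \cdot 0 \left(-7\right) = \left(-14\right) 0 = 0$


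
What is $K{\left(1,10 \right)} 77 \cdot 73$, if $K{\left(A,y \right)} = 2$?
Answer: $11242$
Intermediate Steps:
$K{\left(1,10 \right)} 77 \cdot 73 = 2 \cdot 77 \cdot 73 = 154 \cdot 73 = 11242$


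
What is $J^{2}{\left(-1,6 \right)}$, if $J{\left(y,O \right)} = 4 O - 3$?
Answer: $441$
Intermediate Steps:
$J{\left(y,O \right)} = -3 + 4 O$
$J^{2}{\left(-1,6 \right)} = \left(-3 + 4 \cdot 6\right)^{2} = \left(-3 + 24\right)^{2} = 21^{2} = 441$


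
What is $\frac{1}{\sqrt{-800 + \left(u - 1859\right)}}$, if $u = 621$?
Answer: $- \frac{i \sqrt{2038}}{2038} \approx - 0.022151 i$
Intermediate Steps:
$\frac{1}{\sqrt{-800 + \left(u - 1859\right)}} = \frac{1}{\sqrt{-800 + \left(621 - 1859\right)}} = \frac{1}{\sqrt{-800 - 1238}} = \frac{1}{\sqrt{-2038}} = \frac{1}{i \sqrt{2038}} = - \frac{i \sqrt{2038}}{2038}$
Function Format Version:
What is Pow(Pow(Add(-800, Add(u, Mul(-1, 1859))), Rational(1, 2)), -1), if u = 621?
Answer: Mul(Rational(-1, 2038), I, Pow(2038, Rational(1, 2))) ≈ Mul(-0.022151, I)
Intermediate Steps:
Pow(Pow(Add(-800, Add(u, Mul(-1, 1859))), Rational(1, 2)), -1) = Pow(Pow(Add(-800, Add(621, Mul(-1, 1859))), Rational(1, 2)), -1) = Pow(Pow(Add(-800, Add(621, -1859)), Rational(1, 2)), -1) = Pow(Pow(Add(-800, -1238), Rational(1, 2)), -1) = Pow(Pow(-2038, Rational(1, 2)), -1) = Pow(Mul(I, Pow(2038, Rational(1, 2))), -1) = Mul(Rational(-1, 2038), I, Pow(2038, Rational(1, 2)))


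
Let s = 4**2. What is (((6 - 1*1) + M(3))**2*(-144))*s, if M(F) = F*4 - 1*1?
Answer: -589824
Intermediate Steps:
M(F) = -1 + 4*F (M(F) = 4*F - 1 = -1 + 4*F)
s = 16
(((6 - 1*1) + M(3))**2*(-144))*s = (((6 - 1*1) + (-1 + 4*3))**2*(-144))*16 = (((6 - 1) + (-1 + 12))**2*(-144))*16 = ((5 + 11)**2*(-144))*16 = (16**2*(-144))*16 = (256*(-144))*16 = -36864*16 = -589824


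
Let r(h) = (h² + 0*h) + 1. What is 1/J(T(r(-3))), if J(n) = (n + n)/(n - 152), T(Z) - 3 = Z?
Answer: -139/26 ≈ -5.3462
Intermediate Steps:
r(h) = 1 + h² (r(h) = (h² + 0) + 1 = h² + 1 = 1 + h²)
T(Z) = 3 + Z
J(n) = 2*n/(-152 + n) (J(n) = (2*n)/(-152 + n) = 2*n/(-152 + n))
1/J(T(r(-3))) = 1/(2*(3 + (1 + (-3)²))/(-152 + (3 + (1 + (-3)²)))) = 1/(2*(3 + (1 + 9))/(-152 + (3 + (1 + 9)))) = 1/(2*(3 + 10)/(-152 + (3 + 10))) = 1/(2*13/(-152 + 13)) = 1/(2*13/(-139)) = 1/(2*13*(-1/139)) = 1/(-26/139) = -139/26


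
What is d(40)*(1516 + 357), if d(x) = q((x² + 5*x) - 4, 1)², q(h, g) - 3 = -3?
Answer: 0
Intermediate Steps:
q(h, g) = 0 (q(h, g) = 3 - 3 = 0)
d(x) = 0 (d(x) = 0² = 0)
d(40)*(1516 + 357) = 0*(1516 + 357) = 0*1873 = 0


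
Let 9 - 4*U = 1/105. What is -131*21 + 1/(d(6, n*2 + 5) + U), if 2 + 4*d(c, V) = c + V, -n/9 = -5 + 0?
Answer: -31193169/11339 ≈ -2751.0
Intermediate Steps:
n = 45 (n = -9*(-5 + 0) = -9*(-5) = 45)
d(c, V) = -½ + V/4 + c/4 (d(c, V) = -½ + (c + V)/4 = -½ + (V + c)/4 = -½ + (V/4 + c/4) = -½ + V/4 + c/4)
U = 236/105 (U = 9/4 - ¼/105 = 9/4 - ¼*1/105 = 9/4 - 1/420 = 236/105 ≈ 2.2476)
-131*21 + 1/(d(6, n*2 + 5) + U) = -131*21 + 1/((-½ + (45*2 + 5)/4 + (¼)*6) + 236/105) = -2751 + 1/((-½ + (90 + 5)/4 + 3/2) + 236/105) = -2751 + 1/((-½ + (¼)*95 + 3/2) + 236/105) = -2751 + 1/((-½ + 95/4 + 3/2) + 236/105) = -2751 + 1/(99/4 + 236/105) = -2751 + 1/(11339/420) = -2751 + 420/11339 = -31193169/11339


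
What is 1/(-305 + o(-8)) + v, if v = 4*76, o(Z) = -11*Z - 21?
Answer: 72351/238 ≈ 304.00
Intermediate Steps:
o(Z) = -21 - 11*Z
v = 304
1/(-305 + o(-8)) + v = 1/(-305 + (-21 - 11*(-8))) + 304 = 1/(-305 + (-21 + 88)) + 304 = 1/(-305 + 67) + 304 = 1/(-238) + 304 = -1/238 + 304 = 72351/238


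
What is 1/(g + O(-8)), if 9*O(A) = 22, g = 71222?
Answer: 9/641020 ≈ 1.4040e-5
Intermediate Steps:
O(A) = 22/9 (O(A) = (⅑)*22 = 22/9)
1/(g + O(-8)) = 1/(71222 + 22/9) = 1/(641020/9) = 9/641020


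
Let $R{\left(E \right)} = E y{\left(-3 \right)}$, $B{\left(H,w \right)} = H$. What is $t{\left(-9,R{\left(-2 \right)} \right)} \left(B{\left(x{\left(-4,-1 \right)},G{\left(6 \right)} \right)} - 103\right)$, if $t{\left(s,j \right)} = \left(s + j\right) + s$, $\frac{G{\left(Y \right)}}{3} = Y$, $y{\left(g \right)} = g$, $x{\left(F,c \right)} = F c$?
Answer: $1188$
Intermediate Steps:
$G{\left(Y \right)} = 3 Y$
$R{\left(E \right)} = - 3 E$ ($R{\left(E \right)} = E \left(-3\right) = - 3 E$)
$t{\left(s,j \right)} = j + 2 s$ ($t{\left(s,j \right)} = \left(j + s\right) + s = j + 2 s$)
$t{\left(-9,R{\left(-2 \right)} \right)} \left(B{\left(x{\left(-4,-1 \right)},G{\left(6 \right)} \right)} - 103\right) = \left(\left(-3\right) \left(-2\right) + 2 \left(-9\right)\right) \left(\left(-4\right) \left(-1\right) - 103\right) = \left(6 - 18\right) \left(4 - 103\right) = \left(-12\right) \left(-99\right) = 1188$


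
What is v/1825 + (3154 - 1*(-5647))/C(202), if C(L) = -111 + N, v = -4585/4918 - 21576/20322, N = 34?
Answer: -267548648988721/2340762304650 ≈ -114.30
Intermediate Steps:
v = -33214523/16657266 (v = -4585*1/4918 - 21576*1/20322 = -4585/4918 - 3596/3387 = -33214523/16657266 ≈ -1.9940)
C(L) = -77 (C(L) = -111 + 34 = -77)
v/1825 + (3154 - 1*(-5647))/C(202) = -33214523/16657266/1825 + (3154 - 1*(-5647))/(-77) = -33214523/16657266*1/1825 + (3154 + 5647)*(-1/77) = -33214523/30399510450 + 8801*(-1/77) = -33214523/30399510450 - 8801/77 = -267548648988721/2340762304650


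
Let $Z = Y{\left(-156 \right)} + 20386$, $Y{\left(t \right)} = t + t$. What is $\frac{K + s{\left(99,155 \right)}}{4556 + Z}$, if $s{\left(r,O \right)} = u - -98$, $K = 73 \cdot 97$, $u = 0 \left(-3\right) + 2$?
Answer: $\frac{7181}{24630} \approx 0.29155$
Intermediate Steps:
$u = 2$ ($u = 0 + 2 = 2$)
$K = 7081$
$Y{\left(t \right)} = 2 t$
$s{\left(r,O \right)} = 100$ ($s{\left(r,O \right)} = 2 - -98 = 2 + 98 = 100$)
$Z = 20074$ ($Z = 2 \left(-156\right) + 20386 = -312 + 20386 = 20074$)
$\frac{K + s{\left(99,155 \right)}}{4556 + Z} = \frac{7081 + 100}{4556 + 20074} = \frac{7181}{24630}$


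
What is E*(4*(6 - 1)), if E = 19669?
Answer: 393380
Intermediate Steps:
E*(4*(6 - 1)) = 19669*(4*(6 - 1)) = 19669*(4*5) = 19669*20 = 393380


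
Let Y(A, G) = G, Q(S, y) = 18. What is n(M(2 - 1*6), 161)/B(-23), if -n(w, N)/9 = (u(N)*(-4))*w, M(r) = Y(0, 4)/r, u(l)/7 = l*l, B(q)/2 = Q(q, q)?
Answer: -181447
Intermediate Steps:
B(q) = 36 (B(q) = 2*18 = 36)
u(l) = 7*l**2 (u(l) = 7*(l*l) = 7*l**2)
M(r) = 4/r
n(w, N) = 252*w*N**2 (n(w, N) = -9*(7*N**2)*(-4)*w = -9*(-28*N**2)*w = -(-252)*w*N**2 = 252*w*N**2)
n(M(2 - 1*6), 161)/B(-23) = (252*(4/(2 - 1*6))*161**2)/36 = (252*(4/(2 - 6))*25921)*(1/36) = (252*(4/(-4))*25921)*(1/36) = (252*(4*(-1/4))*25921)*(1/36) = (252*(-1)*25921)*(1/36) = -6532092*1/36 = -181447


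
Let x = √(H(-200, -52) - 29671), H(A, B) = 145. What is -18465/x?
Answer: 6155*I*√29526/9842 ≈ 107.46*I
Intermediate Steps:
x = I*√29526 (x = √(145 - 29671) = √(-29526) = I*√29526 ≈ 171.83*I)
-18465/x = -18465*(-I*√29526/29526) = -(-6155)*I*√29526/9842 = 6155*I*√29526/9842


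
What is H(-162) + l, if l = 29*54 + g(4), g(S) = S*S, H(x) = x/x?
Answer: 1583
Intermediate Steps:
H(x) = 1
g(S) = S²
l = 1582 (l = 29*54 + 4² = 1566 + 16 = 1582)
H(-162) + l = 1 + 1582 = 1583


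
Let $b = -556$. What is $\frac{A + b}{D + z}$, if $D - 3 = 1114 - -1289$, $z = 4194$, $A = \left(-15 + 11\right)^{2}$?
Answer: $- \frac{9}{110} \approx -0.081818$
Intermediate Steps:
$A = 16$ ($A = \left(-4\right)^{2} = 16$)
$D = 2406$ ($D = 3 + \left(1114 - -1289\right) = 3 + \left(1114 + 1289\right) = 3 + 2403 = 2406$)
$\frac{A + b}{D + z} = \frac{16 - 556}{2406 + 4194} = - \frac{540}{6600} = \left(-540\right) \frac{1}{6600} = - \frac{9}{110}$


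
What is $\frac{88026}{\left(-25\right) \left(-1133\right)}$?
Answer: $\frac{88026}{28325} \approx 3.1077$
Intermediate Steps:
$\frac{88026}{\left(-25\right) \left(-1133\right)} = \frac{88026}{28325}$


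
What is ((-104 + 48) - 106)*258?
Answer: -41796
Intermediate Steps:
((-104 + 48) - 106)*258 = (-56 - 106)*258 = -162*258 = -41796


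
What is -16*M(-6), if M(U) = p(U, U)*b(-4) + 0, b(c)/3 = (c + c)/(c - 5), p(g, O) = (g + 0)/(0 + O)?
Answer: -128/3 ≈ -42.667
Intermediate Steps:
p(g, O) = g/O
b(c) = 6*c/(-5 + c) (b(c) = 3*((c + c)/(c - 5)) = 3*((2*c)/(-5 + c)) = 3*(2*c/(-5 + c)) = 6*c/(-5 + c))
M(U) = 8/3 (M(U) = (U/U)*(6*(-4)/(-5 - 4)) + 0 = 1*(6*(-4)/(-9)) + 0 = 1*(6*(-4)*(-⅑)) + 0 = 1*(8/3) + 0 = 8/3 + 0 = 8/3)
-16*M(-6) = -16*8/3 = -128/3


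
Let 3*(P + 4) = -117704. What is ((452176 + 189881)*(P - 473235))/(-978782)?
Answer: 329037304999/978782 ≈ 3.3617e+5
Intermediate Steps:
P = -117716/3 (P = -4 + (⅓)*(-117704) = -4 - 117704/3 = -117716/3 ≈ -39239.)
((452176 + 189881)*(P - 473235))/(-978782) = ((452176 + 189881)*(-117716/3 - 473235))/(-978782) = (642057*(-1537421/3))*(-1/978782) = -329037304999*(-1/978782) = 329037304999/978782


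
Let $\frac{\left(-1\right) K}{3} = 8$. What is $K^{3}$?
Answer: $-13824$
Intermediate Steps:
$K = -24$ ($K = \left(-3\right) 8 = -24$)
$K^{3} = \left(-24\right)^{3} = -13824$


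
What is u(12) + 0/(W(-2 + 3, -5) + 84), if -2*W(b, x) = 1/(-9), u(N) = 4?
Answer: 4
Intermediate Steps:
W(b, x) = 1/18 (W(b, x) = -½/(-9) = -½*(-⅑) = 1/18)
u(12) + 0/(W(-2 + 3, -5) + 84) = 4 + 0/(1/18 + 84) = 4 + 0/(1513/18) = 4 + 0*(18/1513) = 4 + 0 = 4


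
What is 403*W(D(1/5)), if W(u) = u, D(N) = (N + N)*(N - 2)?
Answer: -7254/25 ≈ -290.16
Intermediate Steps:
D(N) = 2*N*(-2 + N) (D(N) = (2*N)*(-2 + N) = 2*N*(-2 + N))
403*W(D(1/5)) = 403*(2*(-2 + 1/5)/5) = 403*(2*(⅕)*(-2 + ⅕)) = 403*(2*(⅕)*(-9/5)) = 403*(-18/25) = -7254/25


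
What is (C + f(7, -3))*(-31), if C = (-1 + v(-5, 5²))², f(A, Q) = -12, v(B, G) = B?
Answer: -744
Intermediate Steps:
C = 36 (C = (-1 - 5)² = (-6)² = 36)
(C + f(7, -3))*(-31) = (36 - 12)*(-31) = 24*(-31) = -744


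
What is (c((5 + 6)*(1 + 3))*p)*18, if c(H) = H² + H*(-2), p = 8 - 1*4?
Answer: 133056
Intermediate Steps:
p = 4 (p = 8 - 4 = 4)
c(H) = H² - 2*H
(c((5 + 6)*(1 + 3))*p)*18 = ((((5 + 6)*(1 + 3))*(-2 + (5 + 6)*(1 + 3)))*4)*18 = (((11*4)*(-2 + 11*4))*4)*18 = ((44*(-2 + 44))*4)*18 = ((44*42)*4)*18 = (1848*4)*18 = 7392*18 = 133056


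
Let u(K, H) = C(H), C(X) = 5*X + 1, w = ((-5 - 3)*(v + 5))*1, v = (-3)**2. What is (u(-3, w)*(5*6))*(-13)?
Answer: 218010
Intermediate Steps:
v = 9
w = -112 (w = ((-5 - 3)*(9 + 5))*1 = -8*14*1 = -112*1 = -112)
C(X) = 1 + 5*X
u(K, H) = 1 + 5*H
(u(-3, w)*(5*6))*(-13) = ((1 + 5*(-112))*(5*6))*(-13) = ((1 - 560)*30)*(-13) = -559*30*(-13) = -16770*(-13) = 218010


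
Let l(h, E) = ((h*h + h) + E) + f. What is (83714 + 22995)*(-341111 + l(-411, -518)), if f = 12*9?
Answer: -18461830799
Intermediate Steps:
f = 108
l(h, E) = 108 + E + h + h**2 (l(h, E) = ((h*h + h) + E) + 108 = ((h**2 + h) + E) + 108 = ((h + h**2) + E) + 108 = (E + h + h**2) + 108 = 108 + E + h + h**2)
(83714 + 22995)*(-341111 + l(-411, -518)) = (83714 + 22995)*(-341111 + (108 - 518 - 411 + (-411)**2)) = 106709*(-341111 + (108 - 518 - 411 + 168921)) = 106709*(-341111 + 168100) = 106709*(-173011) = -18461830799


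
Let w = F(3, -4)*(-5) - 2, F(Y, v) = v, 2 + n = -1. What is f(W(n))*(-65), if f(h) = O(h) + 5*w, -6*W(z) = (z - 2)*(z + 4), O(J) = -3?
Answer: -5655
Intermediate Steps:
n = -3 (n = -2 - 1 = -3)
W(z) = -(-2 + z)*(4 + z)/6 (W(z) = -(z - 2)*(z + 4)/6 = -(-2 + z)*(4 + z)/6)
w = 18 (w = -4*(-5) - 2 = 20 - 2 = 18)
f(h) = 87 (f(h) = -3 + 5*18 = -3 + 90 = 87)
f(W(n))*(-65) = 87*(-65) = -5655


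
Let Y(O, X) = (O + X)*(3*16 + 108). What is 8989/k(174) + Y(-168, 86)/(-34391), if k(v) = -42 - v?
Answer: -306377627/7428456 ≈ -41.244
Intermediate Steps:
Y(O, X) = 156*O + 156*X (Y(O, X) = (O + X)*(48 + 108) = (O + X)*156 = 156*O + 156*X)
8989/k(174) + Y(-168, 86)/(-34391) = 8989/(-42 - 1*174) + (156*(-168) + 156*86)/(-34391) = 8989/(-42 - 174) + (-26208 + 13416)*(-1/34391) = 8989/(-216) - 12792*(-1/34391) = 8989*(-1/216) + 12792/34391 = -8989/216 + 12792/34391 = -306377627/7428456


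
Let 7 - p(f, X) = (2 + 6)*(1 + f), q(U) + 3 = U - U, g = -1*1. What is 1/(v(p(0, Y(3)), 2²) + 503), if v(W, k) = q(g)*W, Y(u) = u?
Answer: 1/506 ≈ 0.0019763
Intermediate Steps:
g = -1
q(U) = -3 (q(U) = -3 + (U - U) = -3 + 0 = -3)
p(f, X) = -1 - 8*f (p(f, X) = 7 - (2 + 6)*(1 + f) = 7 - 8*(1 + f) = 7 - (8 + 8*f) = 7 + (-8 - 8*f) = -1 - 8*f)
v(W, k) = -3*W
1/(v(p(0, Y(3)), 2²) + 503) = 1/(-3*(-1 - 8*0) + 503) = 1/(-3*(-1 + 0) + 503) = 1/(-3*(-1) + 503) = 1/(3 + 503) = 1/506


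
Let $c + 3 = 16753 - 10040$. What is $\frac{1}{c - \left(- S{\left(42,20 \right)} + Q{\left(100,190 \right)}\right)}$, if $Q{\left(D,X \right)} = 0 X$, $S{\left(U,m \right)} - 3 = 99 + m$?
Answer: $\frac{1}{6832} \approx 0.00014637$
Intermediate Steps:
$S{\left(U,m \right)} = 102 + m$ ($S{\left(U,m \right)} = 3 + \left(99 + m\right) = 102 + m$)
$Q{\left(D,X \right)} = 0$
$c = 6710$ ($c = -3 + \left(16753 - 10040\right) = -3 + 6713 = 6710$)
$\frac{1}{c - \left(- S{\left(42,20 \right)} + Q{\left(100,190 \right)}\right)} = \frac{1}{6710 + \left(\left(102 + 20\right) - 0\right)} = \frac{1}{6710 + \left(122 + 0\right)} = \frac{1}{6710 + 122} = \frac{1}{6832}$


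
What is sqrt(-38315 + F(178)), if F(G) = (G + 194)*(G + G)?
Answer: sqrt(94117) ≈ 306.79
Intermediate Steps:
F(G) = 2*G*(194 + G) (F(G) = (194 + G)*(2*G) = 2*G*(194 + G))
sqrt(-38315 + F(178)) = sqrt(-38315 + 2*178*(194 + 178)) = sqrt(-38315 + 2*178*372) = sqrt(-38315 + 132432) = sqrt(94117)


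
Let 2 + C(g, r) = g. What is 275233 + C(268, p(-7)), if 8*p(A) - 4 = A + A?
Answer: 275499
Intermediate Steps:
p(A) = 1/2 + A/4 (p(A) = 1/2 + (A + A)/8 = 1/2 + (2*A)/8 = 1/2 + A/4)
C(g, r) = -2 + g
275233 + C(268, p(-7)) = 275233 + (-2 + 268) = 275233 + 266 = 275499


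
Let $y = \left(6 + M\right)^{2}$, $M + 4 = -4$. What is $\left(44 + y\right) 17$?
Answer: $816$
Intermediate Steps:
$M = -8$ ($M = -4 - 4 = -8$)
$y = 4$ ($y = \left(6 - 8\right)^{2} = \left(-2\right)^{2} = 4$)
$\left(44 + y\right) 17 = \left(44 + 4\right) 17 = 48 \cdot 17 = 816$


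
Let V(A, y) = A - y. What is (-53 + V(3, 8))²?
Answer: 3364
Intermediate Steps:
(-53 + V(3, 8))² = (-53 + (3 - 1*8))² = (-53 + (3 - 8))² = (-53 - 5)² = (-58)² = 3364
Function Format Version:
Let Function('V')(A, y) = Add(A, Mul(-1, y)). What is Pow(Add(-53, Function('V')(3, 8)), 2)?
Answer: 3364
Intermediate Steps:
Pow(Add(-53, Function('V')(3, 8)), 2) = Pow(Add(-53, Add(3, Mul(-1, 8))), 2) = Pow(Add(-53, Add(3, -8)), 2) = Pow(Add(-53, -5), 2) = Pow(-58, 2) = 3364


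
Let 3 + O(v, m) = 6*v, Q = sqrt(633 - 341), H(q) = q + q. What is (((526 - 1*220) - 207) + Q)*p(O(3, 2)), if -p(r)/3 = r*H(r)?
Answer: -133650 - 2700*sqrt(73) ≈ -1.5672e+5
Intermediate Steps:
H(q) = 2*q
Q = 2*sqrt(73) (Q = sqrt(292) = 2*sqrt(73) ≈ 17.088)
O(v, m) = -3 + 6*v
p(r) = -6*r**2 (p(r) = -3*r*2*r = -6*r**2)
(((526 - 1*220) - 207) + Q)*p(O(3, 2)) = (((526 - 1*220) - 207) + 2*sqrt(73))*(-6*(-3 + 6*3)**2) = (((526 - 220) - 207) + 2*sqrt(73))*(-6*(-3 + 18)**2) = ((306 - 207) + 2*sqrt(73))*(-6*15**2) = (99 + 2*sqrt(73))*(-6*225) = (99 + 2*sqrt(73))*(-1350) = -133650 - 2700*sqrt(73)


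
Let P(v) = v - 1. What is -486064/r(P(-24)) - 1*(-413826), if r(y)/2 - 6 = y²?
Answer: 260881174/631 ≈ 4.1344e+5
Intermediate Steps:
P(v) = -1 + v
r(y) = 12 + 2*y²
-486064/r(P(-24)) - 1*(-413826) = -486064/(12 + 2*(-1 - 24)²) - 1*(-413826) = -486064/(12 + 2*(-25)²) + 413826 = -486064/(12 + 2*625) + 413826 = -486064/(12 + 1250) + 413826 = -486064/1262 + 413826 = -486064*1/1262 + 413826 = -243032/631 + 413826 = 260881174/631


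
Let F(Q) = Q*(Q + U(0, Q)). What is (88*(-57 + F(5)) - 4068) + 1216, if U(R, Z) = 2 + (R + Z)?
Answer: -2588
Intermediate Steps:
U(R, Z) = 2 + R + Z
F(Q) = Q*(2 + 2*Q) (F(Q) = Q*(Q + (2 + 0 + Q)) = Q*(Q + (2 + Q)) = Q*(2 + 2*Q))
(88*(-57 + F(5)) - 4068) + 1216 = (88*(-57 + 2*5*(1 + 5)) - 4068) + 1216 = (88*(-57 + 2*5*6) - 4068) + 1216 = (88*(-57 + 60) - 4068) + 1216 = (88*3 - 4068) + 1216 = (264 - 4068) + 1216 = -3804 + 1216 = -2588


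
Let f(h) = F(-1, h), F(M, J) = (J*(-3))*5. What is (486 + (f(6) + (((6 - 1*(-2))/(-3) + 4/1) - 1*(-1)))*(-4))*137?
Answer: 343870/3 ≈ 1.1462e+5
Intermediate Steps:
F(M, J) = -15*J (F(M, J) = -3*J*5 = -15*J)
f(h) = -15*h
(486 + (f(6) + (((6 - 1*(-2))/(-3) + 4/1) - 1*(-1)))*(-4))*137 = (486 + (-15*6 + (((6 - 1*(-2))/(-3) + 4/1) - 1*(-1)))*(-4))*137 = (486 + (-90 + (((6 + 2)*(-1/3) + 4*1) + 1))*(-4))*137 = (486 + (-90 + ((8*(-1/3) + 4) + 1))*(-4))*137 = (486 + (-90 + ((-8/3 + 4) + 1))*(-4))*137 = (486 + (-90 + (4/3 + 1))*(-4))*137 = (486 + (-90 + 7/3)*(-4))*137 = (486 - 263/3*(-4))*137 = (486 + 1052/3)*137 = (2510/3)*137 = 343870/3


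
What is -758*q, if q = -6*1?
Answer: 4548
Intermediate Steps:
q = -6
-758*q = -758*(-6) = 4548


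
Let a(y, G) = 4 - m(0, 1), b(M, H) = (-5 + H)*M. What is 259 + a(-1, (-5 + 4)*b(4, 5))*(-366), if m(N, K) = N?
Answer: -1205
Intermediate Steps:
b(M, H) = M*(-5 + H)
a(y, G) = 4 (a(y, G) = 4 - 1*0 = 4 + 0 = 4)
259 + a(-1, (-5 + 4)*b(4, 5))*(-366) = 259 + 4*(-366) = 259 - 1464 = -1205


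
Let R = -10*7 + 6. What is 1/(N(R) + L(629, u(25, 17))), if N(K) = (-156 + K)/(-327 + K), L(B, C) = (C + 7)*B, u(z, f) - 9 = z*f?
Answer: 391/108459319 ≈ 3.6050e-6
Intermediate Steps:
u(z, f) = 9 + f*z (u(z, f) = 9 + z*f = 9 + f*z)
L(B, C) = B*(7 + C) (L(B, C) = (7 + C)*B = B*(7 + C))
R = -64 (R = -70 + 6 = -64)
N(K) = (-156 + K)/(-327 + K)
1/(N(R) + L(629, u(25, 17))) = 1/((-156 - 64)/(-327 - 64) + 629*(7 + (9 + 17*25))) = 1/(-220/(-391) + 629*(7 + (9 + 425))) = 1/(-1/391*(-220) + 629*(7 + 434)) = 1/(220/391 + 629*441) = 1/(220/391 + 277389) = 1/(108459319/391) = 391/108459319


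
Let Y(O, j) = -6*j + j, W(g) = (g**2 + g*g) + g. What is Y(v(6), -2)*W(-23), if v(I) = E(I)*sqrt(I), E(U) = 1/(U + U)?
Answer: 10350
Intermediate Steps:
E(U) = 1/(2*U)
W(g) = g + 2*g**2 (W(g) = (g**2 + g**2) + g = 2*g**2 + g = g + 2*g**2)
v(I) = 1/(2*sqrt(I)) (v(I) = (1/(2*I))*sqrt(I) = 1/(2*sqrt(I)))
Y(O, j) = -5*j
Y(v(6), -2)*W(-23) = (-5*(-2))*(-23*(1 + 2*(-23))) = 10*(-23*(1 - 46)) = 10*(-23*(-45)) = 10*1035 = 10350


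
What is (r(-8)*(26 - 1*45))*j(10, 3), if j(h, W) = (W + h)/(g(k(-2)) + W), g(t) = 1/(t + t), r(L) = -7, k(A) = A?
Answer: 6916/11 ≈ 628.73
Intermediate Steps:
g(t) = 1/(2*t)
j(h, W) = (W + h)/(-¼ + W) (j(h, W) = (W + h)/((½)/(-2) + W) = (W + h)/((½)*(-½) + W) = (W + h)/(-¼ + W))
(r(-8)*(26 - 1*45))*j(10, 3) = (-7*(26 - 1*45))*(4*(3 + 10)/(-1 + 4*3)) = (-7*(26 - 45))*(4*13/(-1 + 12)) = (-7*(-19))*(4*13/11) = 133*(4*(1/11)*13) = 133*(52/11) = 6916/11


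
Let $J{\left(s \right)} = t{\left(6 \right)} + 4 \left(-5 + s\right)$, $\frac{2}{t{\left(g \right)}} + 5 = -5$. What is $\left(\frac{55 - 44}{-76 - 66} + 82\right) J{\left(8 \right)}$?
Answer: $\frac{686347}{710} \approx 966.69$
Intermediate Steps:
$t{\left(g \right)} = - \frac{1}{5}$ ($t{\left(g \right)} = \frac{2}{-5 - 5} = \frac{2}{-10} = 2 \left(- \frac{1}{10}\right) = - \frac{1}{5}$)
$J{\left(s \right)} = - \frac{101}{5} + 4 s$ ($J{\left(s \right)} = - \frac{1}{5} + 4 \left(-5 + s\right) = - \frac{1}{5} + \left(-20 + 4 s\right) = - \frac{101}{5} + 4 s$)
$\left(\frac{55 - 44}{-76 - 66} + 82\right) J{\left(8 \right)} = \left(\frac{55 - 44}{-76 - 66} + 82\right) \left(- \frac{101}{5} + 4 \cdot 8\right) = \left(\frac{11}{-142} + 82\right) \left(- \frac{101}{5} + 32\right) = \left(11 \left(- \frac{1}{142}\right) + 82\right) \frac{59}{5} = \left(- \frac{11}{142} + 82\right) \frac{59}{5} = \frac{11633}{142} \cdot \frac{59}{5} = \frac{686347}{710}$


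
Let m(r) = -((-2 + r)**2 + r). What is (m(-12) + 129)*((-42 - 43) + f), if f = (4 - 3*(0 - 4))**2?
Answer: -9405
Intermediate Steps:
f = 256 (f = (4 - 3*(-4))**2 = (4 + 12)**2 = 16**2 = 256)
m(r) = -r - (-2 + r)**2 (m(r) = -(r + (-2 + r)**2) = -r - (-2 + r)**2)
(m(-12) + 129)*((-42 - 43) + f) = ((-1*(-12) - (-2 - 12)**2) + 129)*((-42 - 43) + 256) = ((12 - 1*(-14)**2) + 129)*(-85 + 256) = ((12 - 1*196) + 129)*171 = ((12 - 196) + 129)*171 = (-184 + 129)*171 = -55*171 = -9405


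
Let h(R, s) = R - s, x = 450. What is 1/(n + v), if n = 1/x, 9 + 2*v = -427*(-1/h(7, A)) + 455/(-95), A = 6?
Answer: 4275/883247 ≈ 0.0048401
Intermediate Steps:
v = 7851/38 (v = -9/2 + (-427*(-1/(7 - 1*6)) + 455/(-95))/2 = -9/2 + (-427*(-1/(7 - 6)) + 455*(-1/95))/2 = -9/2 + (-427/((-1*1)) - 91/19)/2 = -9/2 + (-427/(-1) - 91/19)/2 = -9/2 + (-427*(-1) - 91/19)/2 = -9/2 + (427 - 91/19)/2 = -9/2 + (½)*(8022/19) = -9/2 + 4011/19 = 7851/38 ≈ 206.61)
n = 1/450 ≈ 0.0022222
1/(n + v) = 1/(1/450 + 7851/38) = 1/(883247/4275) = 4275/883247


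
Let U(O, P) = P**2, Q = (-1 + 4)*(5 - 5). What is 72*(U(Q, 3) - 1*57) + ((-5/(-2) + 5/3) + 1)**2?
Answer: -123455/36 ≈ -3429.3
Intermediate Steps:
Q = 0 (Q = 3*0 = 0)
72*(U(Q, 3) - 1*57) + ((-5/(-2) + 5/3) + 1)**2 = 72*(3**2 - 1*57) + ((-5/(-2) + 5/3) + 1)**2 = 72*(9 - 57) + ((-5*(-1/2) + 5*(1/3)) + 1)**2 = 72*(-48) + ((5/2 + 5/3) + 1)**2 = -3456 + (25/6 + 1)**2 = -3456 + (31/6)**2 = -3456 + 961/36 = -123455/36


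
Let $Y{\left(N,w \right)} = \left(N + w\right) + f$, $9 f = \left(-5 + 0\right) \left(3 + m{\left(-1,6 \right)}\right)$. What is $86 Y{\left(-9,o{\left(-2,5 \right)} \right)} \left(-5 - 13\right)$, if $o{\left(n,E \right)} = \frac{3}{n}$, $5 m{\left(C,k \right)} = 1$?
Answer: $19006$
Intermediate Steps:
$m{\left(C,k \right)} = \frac{1}{5}$ ($m{\left(C,k \right)} = \frac{1}{5} \cdot 1 = \frac{1}{5}$)
$f = - \frac{16}{9}$ ($f = \frac{\left(-5 + 0\right) \left(3 + \frac{1}{5}\right)}{9} = \frac{\left(-5\right) \frac{16}{5}}{9} = \frac{1}{9} \left(-16\right) = - \frac{16}{9} \approx -1.7778$)
$Y{\left(N,w \right)} = - \frac{16}{9} + N + w$ ($Y{\left(N,w \right)} = \left(N + w\right) - \frac{16}{9} = - \frac{16}{9} + N + w$)
$86 Y{\left(-9,o{\left(-2,5 \right)} \right)} \left(-5 - 13\right) = 86 \left(- \frac{16}{9} - 9 + \frac{3}{-2}\right) \left(-5 - 13\right) = 86 \left(- \frac{16}{9} - 9 + 3 \left(- \frac{1}{2}\right)\right) \left(-5 - 13\right) = 86 \left(- \frac{16}{9} - 9 - \frac{3}{2}\right) \left(-18\right) = 86 \left(- \frac{221}{18}\right) \left(-18\right) = \left(- \frac{9503}{9}\right) \left(-18\right) = 19006$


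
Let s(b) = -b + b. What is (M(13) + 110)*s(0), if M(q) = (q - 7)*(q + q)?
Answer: 0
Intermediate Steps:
s(b) = 0
M(q) = 2*q*(-7 + q) (M(q) = (-7 + q)*(2*q) = 2*q*(-7 + q))
(M(13) + 110)*s(0) = (2*13*(-7 + 13) + 110)*0 = (2*13*6 + 110)*0 = (156 + 110)*0 = 266*0 = 0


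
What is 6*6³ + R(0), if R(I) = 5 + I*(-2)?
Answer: 1301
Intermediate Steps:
R(I) = 5 - 2*I
6*6³ + R(0) = 6*6³ + (5 - 2*0) = 6*216 + (5 + 0) = 1296 + 5 = 1301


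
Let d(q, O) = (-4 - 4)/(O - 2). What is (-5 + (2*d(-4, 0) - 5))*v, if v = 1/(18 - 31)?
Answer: 2/13 ≈ 0.15385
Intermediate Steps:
d(q, O) = -8/(-2 + O)
v = -1/13 (v = 1/(-13) = -1/13 ≈ -0.076923)
(-5 + (2*d(-4, 0) - 5))*v = (-5 + (2*(-8/(-2 + 0)) - 5))*(-1/13) = (-5 + (2*(-8/(-2)) - 5))*(-1/13) = (-5 + (2*(-8*(-½)) - 5))*(-1/13) = (-5 + (2*4 - 5))*(-1/13) = (-5 + (8 - 5))*(-1/13) = (-5 + 3)*(-1/13) = -2*(-1/13) = 2/13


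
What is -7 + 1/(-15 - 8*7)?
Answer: -1128/161 ≈ -7.0062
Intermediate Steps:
-7 + 1/(-15 - 8*7) = -7 + (1/7)/(-23) = -7 - 1/23*1/7 = -7 - 1/161 = -1128/161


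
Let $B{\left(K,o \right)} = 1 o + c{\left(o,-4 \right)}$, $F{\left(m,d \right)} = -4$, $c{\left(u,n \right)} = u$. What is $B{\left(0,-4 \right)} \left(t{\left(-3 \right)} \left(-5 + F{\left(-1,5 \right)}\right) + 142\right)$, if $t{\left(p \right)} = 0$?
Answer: $-1136$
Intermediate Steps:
$B{\left(K,o \right)} = 2 o$ ($B{\left(K,o \right)} = 1 o + o = o + o = 2 o$)
$B{\left(0,-4 \right)} \left(t{\left(-3 \right)} \left(-5 + F{\left(-1,5 \right)}\right) + 142\right) = 2 \left(-4\right) \left(0 \left(-5 - 4\right) + 142\right) = - 8 \left(0 \left(-9\right) + 142\right) = - 8 \left(0 + 142\right) = \left(-8\right) 142 = -1136$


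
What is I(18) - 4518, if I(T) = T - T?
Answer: -4518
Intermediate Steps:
I(T) = 0
I(18) - 4518 = 0 - 4518 = -4518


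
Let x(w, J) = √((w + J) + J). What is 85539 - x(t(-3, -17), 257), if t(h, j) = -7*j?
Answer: 85539 - √633 ≈ 85514.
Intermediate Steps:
x(w, J) = √(w + 2*J) (x(w, J) = √((J + w) + J) = √(w + 2*J))
85539 - x(t(-3, -17), 257) = 85539 - √(-7*(-17) + 2*257) = 85539 - √(119 + 514) = 85539 - √633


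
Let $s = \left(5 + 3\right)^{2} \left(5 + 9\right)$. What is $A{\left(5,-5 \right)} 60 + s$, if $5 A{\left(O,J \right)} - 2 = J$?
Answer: $860$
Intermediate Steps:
$A{\left(O,J \right)} = \frac{2}{5} + \frac{J}{5}$
$s = 896$ ($s = 8^{2} \cdot 14 = 64 \cdot 14 = 896$)
$A{\left(5,-5 \right)} 60 + s = \left(\frac{2}{5} + \frac{1}{5} \left(-5\right)\right) 60 + 896 = \left(\frac{2}{5} - 1\right) 60 + 896 = \left(- \frac{3}{5}\right) 60 + 896 = -36 + 896 = 860$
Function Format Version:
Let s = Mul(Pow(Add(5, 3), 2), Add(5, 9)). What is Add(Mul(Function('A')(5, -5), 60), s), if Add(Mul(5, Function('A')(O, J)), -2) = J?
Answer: 860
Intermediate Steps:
Function('A')(O, J) = Add(Rational(2, 5), Mul(Rational(1, 5), J))
s = 896 (s = Mul(Pow(8, 2), 14) = Mul(64, 14) = 896)
Add(Mul(Function('A')(5, -5), 60), s) = Add(Mul(Add(Rational(2, 5), Mul(Rational(1, 5), -5)), 60), 896) = Add(Mul(Add(Rational(2, 5), -1), 60), 896) = Add(Mul(Rational(-3, 5), 60), 896) = Add(-36, 896) = 860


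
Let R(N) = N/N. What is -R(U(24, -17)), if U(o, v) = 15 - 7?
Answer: -1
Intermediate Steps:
U(o, v) = 8
R(N) = 1
-R(U(24, -17)) = -1*1 = -1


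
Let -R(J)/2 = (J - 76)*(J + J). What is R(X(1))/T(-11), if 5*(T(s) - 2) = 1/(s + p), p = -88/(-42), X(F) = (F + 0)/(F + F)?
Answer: 141185/1849 ≈ 76.357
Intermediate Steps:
X(F) = ½ (X(F) = F/((2*F)) = F*(1/(2*F)) = ½)
R(J) = -4*J*(-76 + J) (R(J) = -2*(J - 76)*(J + J) = -2*(-76 + J)*2*J = -4*J*(-76 + J))
p = 44/21 (p = -88*(-1/42) = 44/21 ≈ 2.0952)
T(s) = 2 + 1/(5*(44/21 + s)) (T(s) = 2 + 1/(5*(s + 44/21)) = 2 + 1/(5*(44/21 + s)))
R(X(1))/T(-11) = (4*(½)*(76 - 1*½))/(((461 + 210*(-11))/(5*(44 + 21*(-11))))) = (4*(½)*(76 - ½))/(((461 - 2310)/(5*(44 - 231)))) = (4*(½)*(151/2))/(((⅕)*(-1849)/(-187))) = 151/(((⅕)*(-1/187)*(-1849))) = 151/(1849/935) = 151*(935/1849) = 141185/1849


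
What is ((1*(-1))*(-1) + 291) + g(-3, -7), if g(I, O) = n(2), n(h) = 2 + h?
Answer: 296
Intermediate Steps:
g(I, O) = 4 (g(I, O) = 2 + 2 = 4)
((1*(-1))*(-1) + 291) + g(-3, -7) = ((1*(-1))*(-1) + 291) + 4 = (-1*(-1) + 291) + 4 = (1 + 291) + 4 = 292 + 4 = 296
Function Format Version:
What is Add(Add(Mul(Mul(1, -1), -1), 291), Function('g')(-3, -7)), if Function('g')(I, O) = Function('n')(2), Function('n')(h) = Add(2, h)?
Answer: 296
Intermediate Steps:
Function('g')(I, O) = 4 (Function('g')(I, O) = Add(2, 2) = 4)
Add(Add(Mul(Mul(1, -1), -1), 291), Function('g')(-3, -7)) = Add(Add(Mul(Mul(1, -1), -1), 291), 4) = Add(Add(Mul(-1, -1), 291), 4) = Add(Add(1, 291), 4) = Add(292, 4) = 296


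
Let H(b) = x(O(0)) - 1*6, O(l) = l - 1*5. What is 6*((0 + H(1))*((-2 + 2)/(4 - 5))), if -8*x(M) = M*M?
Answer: 0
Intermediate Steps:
O(l) = -5 + l (O(l) = l - 5 = -5 + l)
x(M) = -M²/8 (x(M) = -M*M/8 = -M²/8)
H(b) = -73/8 (H(b) = -(-5 + 0)²/8 - 1*6 = -⅛*(-5)² - 6 = -⅛*25 - 6 = -25/8 - 6 = -73/8)
6*((0 + H(1))*((-2 + 2)/(4 - 5))) = 6*((0 - 73/8)*((-2 + 2)/(4 - 5))) = 6*(-0/(-1)) = 6*(-0*(-1)) = 6*(-73/8*0) = 6*0 = 0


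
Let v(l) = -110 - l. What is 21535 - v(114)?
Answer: 21759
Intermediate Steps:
21535 - v(114) = 21535 - (-110 - 1*114) = 21535 - (-110 - 114) = 21535 - 1*(-224) = 21535 + 224 = 21759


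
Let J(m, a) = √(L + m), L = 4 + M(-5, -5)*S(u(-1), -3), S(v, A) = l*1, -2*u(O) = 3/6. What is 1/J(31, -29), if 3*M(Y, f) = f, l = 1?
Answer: √3/10 ≈ 0.17321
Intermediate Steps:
M(Y, f) = f/3
u(O) = -¼ (u(O) = -3/(2*6) = -½*½ = -¼)
S(v, A) = 1 (S(v, A) = 1*1 = 1)
L = 7/3 (L = 4 + ((⅓)*(-5))*1 = 4 - 5/3*1 = 4 - 5/3 = 7/3 ≈ 2.3333)
J(m, a) = √(7/3 + m)
1/J(31, -29) = 1/(√(21 + 9*31)/3) = 1/(√(21 + 279)/3) = 1/(√300/3) = 1/((10*√3)/3) = 1/(10*√3/3) = √3/10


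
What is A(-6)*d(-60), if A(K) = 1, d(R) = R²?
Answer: 3600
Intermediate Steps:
A(-6)*d(-60) = 1*(-60)² = 1*3600 = 3600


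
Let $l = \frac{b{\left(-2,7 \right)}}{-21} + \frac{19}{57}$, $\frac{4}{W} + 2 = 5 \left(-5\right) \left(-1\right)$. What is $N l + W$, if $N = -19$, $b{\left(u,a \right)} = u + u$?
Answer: $- \frac{4723}{483} \approx -9.7785$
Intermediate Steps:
$b{\left(u,a \right)} = 2 u$
$W = \frac{4}{23}$ ($W = \frac{4}{-2 + 5 \left(-5\right) \left(-1\right)} = \frac{4}{-2 - -25} = \frac{4}{-2 + 25} = \frac{4}{23} \approx 0.17391$)
$l = \frac{11}{21}$ ($l = \frac{2 \left(-2\right)}{-21} + \frac{19}{57} = \left(-4\right) \left(- \frac{1}{21}\right) + 19 \cdot \frac{1}{57} = \frac{4}{21} + \frac{1}{3} = \frac{11}{21} \approx 0.52381$)
$N l + W = \left(-19\right) \frac{11}{21} + \frac{4}{23} = - \frac{209}{21} + \frac{4}{23} = - \frac{4723}{483}$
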